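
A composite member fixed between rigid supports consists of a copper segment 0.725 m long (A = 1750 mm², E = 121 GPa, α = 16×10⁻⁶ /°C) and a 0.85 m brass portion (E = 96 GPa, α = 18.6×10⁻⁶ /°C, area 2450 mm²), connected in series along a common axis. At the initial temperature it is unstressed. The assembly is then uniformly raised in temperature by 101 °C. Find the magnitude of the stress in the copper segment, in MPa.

If the supports were absent, the total length change would be Σ αᵢΔT Lᵢ = 16×10⁻⁶×101×725 + 18.6×10⁻⁶×101×850 = 2.768 mm.
Since the ends are fixed, an axial force P builds up, equal in every segment, with P · Σ Lᵢ/(AᵢEᵢ) = δ_free.
The series flexibility is Σ Lᵢ/(AᵢEᵢ) = 725/(1750×121×10³) + 850/(2450×96×10³) = 7.038×10⁻⁶ mm/N.
P = 2.768 / 7.038×10⁻⁶ = 393400 N = 393.4 kN, compressive.
σ_{copper} = P / A = 393400 / 1750 = 224.8 MPa.

σ ≈ 225 MPa (compressive)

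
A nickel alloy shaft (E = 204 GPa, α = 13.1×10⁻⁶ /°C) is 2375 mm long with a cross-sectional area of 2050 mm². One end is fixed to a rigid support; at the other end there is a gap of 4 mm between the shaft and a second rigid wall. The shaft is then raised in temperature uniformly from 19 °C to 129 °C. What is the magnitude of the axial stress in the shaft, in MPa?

σ ≈ 0 MPa

Free thermal elongation = αΔT L = 13.1×10⁻⁶ × 110 × 2375 = 3.422 mm.
This is smaller than the 4 mm clearance, so the shaft expands freely without reaching the stop — the stress is zero.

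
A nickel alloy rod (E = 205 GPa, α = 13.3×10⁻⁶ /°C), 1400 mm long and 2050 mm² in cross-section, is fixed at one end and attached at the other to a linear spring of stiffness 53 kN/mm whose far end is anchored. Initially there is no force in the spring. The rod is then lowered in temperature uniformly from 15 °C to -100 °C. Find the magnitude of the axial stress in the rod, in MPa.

σ ≈ 47.1 MPa (tensile)

The unrestrained thermal change is αΔT L = 13.3×10⁻⁶ × 115 × 1400 = 2.141 mm.
Let P be the tensile force in the spring. The rod extends elastically by PL/(AE) and the spring stretches by P/k; together these equal δ_free.
P [ L/(AE) + 1/k ] = δ_free → P [ 1400/(2050×205×10³) + 1/(53×10³) ] = 2.141.
P = 2.141 / 2.22×10⁻⁵ = 96460 N.
σ = P/A = 96460/2050 = 47.05 MPa.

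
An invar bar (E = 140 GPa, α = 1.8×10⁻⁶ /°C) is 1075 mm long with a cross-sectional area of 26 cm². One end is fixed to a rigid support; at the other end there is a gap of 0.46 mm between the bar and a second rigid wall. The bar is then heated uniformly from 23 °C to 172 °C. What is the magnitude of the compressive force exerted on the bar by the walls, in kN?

If the wall were absent the bar would grow by αΔT L = 1.8×10⁻⁶ × 149 × 1075 = 0.2883 mm.
Since δ_free = 0.288 mm is less than the 0.46 mm gap, the bar never touches the wall. No axial force develops.

P ≈ 0 kN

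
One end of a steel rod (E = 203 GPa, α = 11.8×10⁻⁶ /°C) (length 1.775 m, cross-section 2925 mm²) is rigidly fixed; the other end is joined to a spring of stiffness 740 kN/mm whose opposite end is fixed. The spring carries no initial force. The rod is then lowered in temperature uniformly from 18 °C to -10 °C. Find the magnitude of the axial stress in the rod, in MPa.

σ ≈ 46.2 MPa (tensile)

The unrestrained thermal change is αΔT L = 11.8×10⁻⁶ × 28 × 1775 = 0.5865 mm.
Let P be the tensile force in the spring. The rod extends elastically by PL/(AE) and the spring stretches by P/k; together these equal δ_free.
P [ L/(AE) + 1/k ] = δ_free → P [ 1775/(2925×203×10³) + 1/(740×10³) ] = 0.5865.
P = 0.5865 / 4.341×10⁻⁶ = 135100 N.
σ = P/A = 135100/2925 = 46.19 MPa.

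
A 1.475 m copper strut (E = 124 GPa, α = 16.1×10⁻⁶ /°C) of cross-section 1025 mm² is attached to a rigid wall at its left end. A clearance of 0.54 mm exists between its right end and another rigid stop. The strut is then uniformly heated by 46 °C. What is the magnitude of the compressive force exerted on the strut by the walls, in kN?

P ≈ 47.6 kN

If the wall were absent the strut would grow by αΔT L = 16.1×10⁻⁶ × 46 × 1475 = 1.092 mm.
This exceeds the 0.54 mm gap, so the wall pushes back. The portion of expansion that must be recovered elastically is δ_free − gap = 1.092 − 0.54 = 0.5524 mm.
So σ = E(δ_free − g)/L = 124×10³ × 0.5524/1475 = 46.44 MPa.
P = σA = 46.44 × 1025 = 47.6 kN.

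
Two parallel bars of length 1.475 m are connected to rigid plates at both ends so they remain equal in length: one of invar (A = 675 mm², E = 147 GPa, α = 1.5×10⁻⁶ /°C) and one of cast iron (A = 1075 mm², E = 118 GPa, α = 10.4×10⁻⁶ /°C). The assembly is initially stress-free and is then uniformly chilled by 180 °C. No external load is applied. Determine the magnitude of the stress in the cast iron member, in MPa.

σ ≈ 83 MPa (tensile)

Both members must finish at the same length. With the larger α, the cast iron tends to over-contract; the plates restrain it, putting the cast iron in tension and the invar in compression. With no external load the two internal forces are equal and opposite, magnitude P.
Compatibility of the two members (thermal + elastic change equal): (α₁ − α₂)ΔT = P·[1/(A₁E₁) + 1/(A₂E₂)].
|α₁ − α₂|·ΔT = 8.9×10⁻⁶ × 180 = 0.001602.
1/(A₁E₁) + 1/(A₂E₂) = 1/(675×147×10³) + 1/(1075×118×10³) = 1.796×10⁻⁸ N⁻¹.
So P = 0.001602 / 1.796×10⁻⁸ = 89.19 kN.
σ_{cast iron} = P/A₂ = 89190/1075 = 82.97 MPa, tensile.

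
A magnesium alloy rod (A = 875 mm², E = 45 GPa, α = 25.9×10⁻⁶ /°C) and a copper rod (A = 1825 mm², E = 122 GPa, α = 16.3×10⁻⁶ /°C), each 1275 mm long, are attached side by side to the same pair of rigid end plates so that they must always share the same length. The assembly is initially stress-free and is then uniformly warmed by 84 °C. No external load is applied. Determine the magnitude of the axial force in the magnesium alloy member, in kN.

P ≈ 27 kN (compressive in the magnesium alloy)

The magnesium alloy has the larger α, so on heating it would change length more than the copper if both were free. The rigid plates force a common final length, so the magnesium alloy is put into compression and the copper into tension, with equal and opposite forces P (no external load).
Equating the net (thermal + elastic) strains gives |α₁ − α₂|·ΔT = P·[1/(A₁E₁) + 1/(A₂E₂)].
|α₁ − α₂|·ΔT = 9.6×10⁻⁶ × 84 = 0.0008064.
1/(A₁E₁) + 1/(A₂E₂) = 1/(875×45×10³) + 1/(1825×122×10³) = 2.989×10⁻⁸ N⁻¹.
P = 0.0008064 / 2.989×10⁻⁸ = 26980 N = 26.98 kN.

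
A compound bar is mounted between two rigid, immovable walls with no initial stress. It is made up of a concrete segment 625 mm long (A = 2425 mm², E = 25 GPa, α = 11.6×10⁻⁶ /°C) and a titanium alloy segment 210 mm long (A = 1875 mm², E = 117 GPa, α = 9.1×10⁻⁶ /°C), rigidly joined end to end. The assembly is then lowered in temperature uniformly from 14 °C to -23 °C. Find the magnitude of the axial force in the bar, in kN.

If the supports were absent, the total length change would be Σ αᵢΔT Lᵢ = 11.6×10⁻⁶×37×625 + 9.1×10⁻⁶×37×210 = 0.339 mm.
The walls prevent any net length change, so an axial force P (same in every segment) develops. Compatibility: P · Σ Lᵢ/(AᵢEᵢ) = δ_free.
Σ Lᵢ/(AᵢEᵢ) = 625/(2425×25×10³) + 210/(1875×117×10³) = 1.127×10⁻⁵ mm/N.
P = 0.339 / 1.127×10⁻⁵ = 30090 N = 30.09 kN, tensile.

P ≈ 30.1 kN (tensile)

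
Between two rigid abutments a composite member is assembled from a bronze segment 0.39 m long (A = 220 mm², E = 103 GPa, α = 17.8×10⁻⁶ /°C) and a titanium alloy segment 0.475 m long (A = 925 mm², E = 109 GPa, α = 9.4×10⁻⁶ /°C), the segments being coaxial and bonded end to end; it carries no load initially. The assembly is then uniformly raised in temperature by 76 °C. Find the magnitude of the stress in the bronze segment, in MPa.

σ ≈ 180 MPa (compressive)

If the supports were absent, the total length change would be Σ αᵢΔT Lᵢ = 17.8×10⁻⁶×76×390 + 9.4×10⁻⁶×76×475 = 0.8669 mm.
Since the ends are fixed, an axial force P builds up, equal in every segment, with P · Σ Lᵢ/(AᵢEᵢ) = δ_free.
Σ Lᵢ/(AᵢEᵢ) = 390/(220×103×10³) + 475/(925×109×10³) = 2.192×10⁻⁵ mm/N.
P = 0.8669 / 2.192×10⁻⁵ = 39550 N = 39.55 kN, compressive.
σ_{bronze} = P / A = 39550 / 220 = 179.8 MPa.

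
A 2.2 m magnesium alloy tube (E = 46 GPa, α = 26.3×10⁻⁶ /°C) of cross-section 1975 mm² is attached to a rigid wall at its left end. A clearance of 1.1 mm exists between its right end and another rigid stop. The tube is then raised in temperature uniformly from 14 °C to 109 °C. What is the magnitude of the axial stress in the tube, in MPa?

σ ≈ 91.9 MPa (compressive)

Unrestrained expansion: δ_free = αΔT L = 26.3×10⁻⁶ × 95 × 2200 = 5.497 mm.
After closing the 1.1 mm clearance, 5.497 − 1.1 = 4.397 mm of expansion remains to be suppressed by the wall.
That suppressed elongation corresponds to σ = E·Δ/L = 46×10³ × 4.397/2200 = 91.93 MPa.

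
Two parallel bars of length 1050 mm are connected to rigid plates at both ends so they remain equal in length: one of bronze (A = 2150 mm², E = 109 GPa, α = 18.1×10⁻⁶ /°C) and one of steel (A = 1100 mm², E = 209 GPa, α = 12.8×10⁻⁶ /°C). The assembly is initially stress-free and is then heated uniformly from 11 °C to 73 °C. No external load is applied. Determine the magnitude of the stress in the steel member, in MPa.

The bronze has the larger α, so on heating it would change length more than the steel if both were free. The rigid plates force a common final length, so the bronze is put into compression and the steel into tension, with equal and opposite forces P (no external load).
Equating the net (thermal + elastic) strains gives |α₁ − α₂|·ΔT = P·[1/(A₁E₁) + 1/(A₂E₂)].
|α₁ − α₂|·ΔT = 5.3×10⁻⁶ × 62 = 0.0003286.
1/(A₁E₁) + 1/(A₂E₂) = 1/(2150×109×10³) + 1/(1100×209×10³) = 8.617×10⁻⁹ N⁻¹.
P = 0.0003286 / 8.617×10⁻⁹ = 38130 N = 38.13 kN.
σ_{steel} = P/A₂ = 38130/1100 = 34.67 MPa, tensile.

σ ≈ 34.7 MPa (tensile)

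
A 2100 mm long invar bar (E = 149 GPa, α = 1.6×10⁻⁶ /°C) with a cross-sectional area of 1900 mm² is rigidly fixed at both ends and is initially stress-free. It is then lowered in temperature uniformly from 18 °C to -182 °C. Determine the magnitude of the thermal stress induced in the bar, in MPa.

σ ≈ 47.7 MPa (tensile)

The supports are rigid, so the total axial strain is zero. The restrained thermal strain is ε = αΔT = 1.6×10⁻⁶ × 200 = 320×10⁻⁶.
σ = EαΔT = 149×10³ × 1.6×10⁻⁶ × 200 = 47.68 MPa (tensile; the bar is trying to contract).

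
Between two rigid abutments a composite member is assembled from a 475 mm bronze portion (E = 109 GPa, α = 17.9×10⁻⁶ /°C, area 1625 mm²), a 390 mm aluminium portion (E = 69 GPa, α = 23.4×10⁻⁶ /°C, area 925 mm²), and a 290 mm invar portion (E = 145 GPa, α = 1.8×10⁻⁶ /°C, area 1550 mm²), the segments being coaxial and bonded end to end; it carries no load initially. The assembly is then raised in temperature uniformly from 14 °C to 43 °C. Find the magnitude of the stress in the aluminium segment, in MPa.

σ ≈ 56.4 MPa (compressive)

If the supports were absent, the total length change would be Σ αᵢΔT Lᵢ = 17.9×10⁻⁶×29×475 + 23.4×10⁻⁶×29×390 + 1.8×10⁻⁶×29×290 = 0.5264 mm.
Since the ends are fixed, an axial force P builds up, equal in every segment, with P · Σ Lᵢ/(AᵢEᵢ) = δ_free.
Σ Lᵢ/(AᵢEᵢ) = 475/(1625×109×10³) + 390/(925×69×10³) + 290/(1550×145×10³) = 1.008×10⁻⁵ mm/N.
P = 0.5264 / 1.008×10⁻⁵ = 52210 N = 52.21 kN, compressive.
σ_{aluminium} = P / A = 52210 / 925 = 56.44 MPa.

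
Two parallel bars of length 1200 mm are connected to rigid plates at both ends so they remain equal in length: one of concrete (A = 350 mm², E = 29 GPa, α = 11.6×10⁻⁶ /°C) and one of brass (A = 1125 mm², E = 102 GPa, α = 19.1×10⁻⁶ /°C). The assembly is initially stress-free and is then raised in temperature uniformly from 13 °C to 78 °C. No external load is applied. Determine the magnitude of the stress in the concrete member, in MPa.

Equilibrium of a rigid end plate with no external load gives equal and opposite internal forces ±P in the two members. Since α_{brass} > α_{concrete}, heating drives the brass into compression and the concrete into tension.
Compatibility of the two members (thermal + elastic change equal): (α₁ − α₂)ΔT = P·[1/(A₁E₁) + 1/(A₂E₂)].
|α₁ − α₂|·ΔT = 7.5×10⁻⁶ × 65 = 0.0004875.
1/(A₁E₁) + 1/(A₂E₂) = 1/(350×29×10³) + 1/(1125×102×10³) = 1.072×10⁻⁷ N⁻¹.
So P = 0.0004875 / 1.072×10⁻⁷ = 4.546 kN.
σ_{concrete} = P/A₁ = 4546/350 = 12.99 MPa, tensile.

σ ≈ 13 MPa (tensile)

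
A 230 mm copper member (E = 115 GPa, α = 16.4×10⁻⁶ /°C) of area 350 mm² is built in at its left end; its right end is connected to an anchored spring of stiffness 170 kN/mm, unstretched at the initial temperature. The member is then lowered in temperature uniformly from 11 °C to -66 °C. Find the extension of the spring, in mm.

δ ≈ 0.147 mm

Free thermal contraction: δ_free = αΔT L = 16.4×10⁻⁶ × 77 × 230 = 0.2904 mm.
With a force P in the spring, the elastic change of the member is PL/(AE) and that of the spring is P/k; compatibility requires their sum to equal δ_free.
P [ L/(AE) + 1/k ] = δ_free → P [ 230/(350×115×10³) + 1/(170×10³) ] = 0.2904.
P = 0.2904 / 1.16×10⁻⁵ = 25050 N.
Spring extension = P/k = 25050/(170×10³) = 0.1473 mm.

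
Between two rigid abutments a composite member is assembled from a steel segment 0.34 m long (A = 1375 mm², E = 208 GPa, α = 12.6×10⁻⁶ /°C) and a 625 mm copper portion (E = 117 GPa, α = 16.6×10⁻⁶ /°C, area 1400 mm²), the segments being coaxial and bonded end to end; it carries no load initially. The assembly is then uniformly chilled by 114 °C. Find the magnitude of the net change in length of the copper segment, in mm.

If the supports were absent, the total length change would be Σ αᵢΔT Lᵢ = 12.6×10⁻⁶×114×340 + 16.6×10⁻⁶×114×625 = 1.671 mm.
The walls prevent any net length change, so an axial force P (same in every segment) develops. Compatibility: P · Σ Lᵢ/(AᵢEᵢ) = δ_free.
Σ Lᵢ/(AᵢEᵢ) = 340/(1375×208×10³) + 625/(1400×117×10³) = 5.004×10⁻⁶ mm/N.
Hence P = δ_free / Σ(L/AE) = 1.671/5.004×10⁻⁶ = 333.9 kN (tensile).
For the copper segment, free thermal change = 16.6×10⁻⁶×114×625 = 1.183 mm and elastic change from P = 333900×625/(1400×117×10³) = 1.274 mm; these oppose, so the net change is 0.0914 mm (segment lengthens).

|ΔL| ≈ 0.0914 mm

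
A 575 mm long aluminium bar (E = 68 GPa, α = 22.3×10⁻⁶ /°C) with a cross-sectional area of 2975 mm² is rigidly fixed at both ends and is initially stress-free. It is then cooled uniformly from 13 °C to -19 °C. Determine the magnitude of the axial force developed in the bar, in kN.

P ≈ 144 kN (tensile)

The ends cannot move, so σ = EαΔT = 68×10³ × 22.3×10⁻⁶ × 32 = 48.52 MPa.
Then P = σA = 48.52 × 2975 mm² = 144.4 kN, tensile.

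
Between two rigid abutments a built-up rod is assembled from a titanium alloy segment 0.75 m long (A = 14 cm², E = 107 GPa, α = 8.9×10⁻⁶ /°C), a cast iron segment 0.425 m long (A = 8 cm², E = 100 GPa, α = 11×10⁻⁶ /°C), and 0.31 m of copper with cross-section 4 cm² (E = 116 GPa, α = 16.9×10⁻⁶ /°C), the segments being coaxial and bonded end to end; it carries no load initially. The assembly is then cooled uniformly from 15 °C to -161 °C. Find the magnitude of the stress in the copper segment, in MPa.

σ ≈ 429 MPa (tensile)

If the supports were absent, the total length change would be Σ αᵢΔT Lᵢ = 8.9×10⁻⁶×176×750 + 11×10⁻⁶×176×425 + 16.9×10⁻⁶×176×310 = 2.92 mm.
Since the ends are fixed, an axial force P builds up, equal in every segment, with P · Σ Lᵢ/(AᵢEᵢ) = δ_free.
The series flexibility is Σ Lᵢ/(AᵢEᵢ) = 750/(1400×107×10³) + 425/(800×100×10³) + 310/(400×116×10³) = 1.7×10⁻⁵ mm/N.
So P = 2.92 / 1.7×10⁻⁵ = 171.7 kN, tensile.
σ_{copper} = P / A = 171700 / 400 = 429.4 MPa.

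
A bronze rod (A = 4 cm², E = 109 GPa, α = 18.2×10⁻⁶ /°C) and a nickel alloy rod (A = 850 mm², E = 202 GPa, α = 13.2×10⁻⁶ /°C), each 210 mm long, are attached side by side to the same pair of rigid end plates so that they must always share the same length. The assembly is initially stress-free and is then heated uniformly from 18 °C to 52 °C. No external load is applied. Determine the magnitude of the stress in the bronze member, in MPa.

σ ≈ 14.8 MPa (compressive)

Equilibrium of a rigid end plate with no external load gives equal and opposite internal forces ±P in the two members. Since α_{bronze} > α_{nickel alloy}, heating drives the bronze into compression and the nickel alloy into tension.
Setting the final lengths equal and cancelling L: (α₁ − α₂)ΔT = P/(A₁E₁) + P/(A₂E₂).
|α₁ − α₂|·ΔT = 5×10⁻⁶ × 34 = 0.00017.
1/(A₁E₁) + 1/(A₂E₂) = 1/(400×109×10³) + 1/(850×202×10³) = 2.876×10⁻⁸ N⁻¹.
P = 0.00017 / 2.876×10⁻⁸ = 5911 N = 5.911 kN.
σ_{bronze} = P/A₁ = 5911/400 = 14.78 MPa, compressive.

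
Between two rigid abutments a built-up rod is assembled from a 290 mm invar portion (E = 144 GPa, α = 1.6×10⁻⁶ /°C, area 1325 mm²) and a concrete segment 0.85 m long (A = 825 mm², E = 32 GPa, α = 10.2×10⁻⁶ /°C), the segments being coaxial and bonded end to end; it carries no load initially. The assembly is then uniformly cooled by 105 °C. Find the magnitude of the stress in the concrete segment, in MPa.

σ ≈ 34.5 MPa (tensile)

With the walls removed the bar would change length by δ_free = Σ αᵢΔT Lᵢ = 1.6×10⁻⁶×105×290 + 10.2×10⁻⁶×105×850 = 0.9591 mm.
The walls prevent any net length change, so an axial force P (same in every segment) develops. Compatibility: P · Σ Lᵢ/(AᵢEᵢ) = δ_free.
Σ Lᵢ/(AᵢEᵢ) = 290/(1325×144×10³) + 850/(825×32×10³) = 3.372×10⁻⁵ mm/N.
P = 0.9591 / 3.372×10⁻⁵ = 28440 N = 28.44 kN, tensile.
σ_{concrete} = P / A = 28440 / 825 = 34.48 MPa.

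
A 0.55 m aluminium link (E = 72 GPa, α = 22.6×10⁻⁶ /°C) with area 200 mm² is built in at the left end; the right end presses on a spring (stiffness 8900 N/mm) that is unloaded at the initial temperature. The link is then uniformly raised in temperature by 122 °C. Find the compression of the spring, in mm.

Free thermal expansion: δ_free = αΔT L = 22.6×10⁻⁶ × 122 × 550 = 1.516 mm.
Let P be the compressive force at the spring. The link shortens elastically by PL/(AE) and the spring compresses by P/k; together these equal δ_free.
So P = δ_free / [L/(AE) + 1/k] = 1.516 / [ 550/(200×72×10³) + 1/(8900) ].
P = 1.516 / 0.0001506 = 10070 N.
Spring compression = P/k = 10070/(8900) = 1.132 mm.

δ ≈ 1.13 mm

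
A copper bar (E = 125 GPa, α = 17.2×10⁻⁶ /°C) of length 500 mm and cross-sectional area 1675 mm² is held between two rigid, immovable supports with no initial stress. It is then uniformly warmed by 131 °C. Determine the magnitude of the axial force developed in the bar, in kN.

P ≈ 472 kN (compressive)

With zero net strain, σ = E·αΔT = 125 GPa × 17.2×10⁻⁶ × 131 = 281.6 MPa.
Axial force P = σA = 281.6 × 1675 = 471800 N = 471.8 kN, compressive.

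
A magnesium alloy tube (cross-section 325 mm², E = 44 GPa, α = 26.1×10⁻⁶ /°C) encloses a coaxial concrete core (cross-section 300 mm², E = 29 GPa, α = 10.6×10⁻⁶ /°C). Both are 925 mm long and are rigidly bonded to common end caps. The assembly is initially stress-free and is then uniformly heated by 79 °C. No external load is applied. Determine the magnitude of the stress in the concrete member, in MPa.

Equilibrium of a rigid end plate with no external load gives equal and opposite internal forces ±P in the two members. Since α_{magnesium alloy} > α_{concrete}, heating drives the magnesium alloy into compression and the concrete into tension.
Compatibility of the two members (thermal + elastic change equal): (α₁ − α₂)ΔT = P·[1/(A₁E₁) + 1/(A₂E₂)].
|α₁ − α₂|·ΔT = 15.5×10⁻⁶ × 79 = 0.001225.
1/(A₁E₁) + 1/(A₂E₂) = 1/(325×44×10³) + 1/(300×29×10³) = 1.849×10⁻⁷ N⁻¹.
P = 0.001225 / 1.849×10⁻⁷ = 6623 N = 6.623 kN.
σ_{concrete} = P/A₂ = 6623/300 = 22.08 MPa, tensile.

σ ≈ 22.1 MPa (tensile)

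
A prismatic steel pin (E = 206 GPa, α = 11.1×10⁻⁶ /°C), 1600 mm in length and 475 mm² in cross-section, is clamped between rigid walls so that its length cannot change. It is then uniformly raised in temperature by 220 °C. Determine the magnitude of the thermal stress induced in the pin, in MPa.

σ ≈ 503 MPa (compressive)

Because both ends are immovable the net strain is zero, and the suppressed thermal strain is αΔT = 11.1×10⁻⁶ × 220 = 2442×10⁻⁶.
σ = EαΔT = 206×10³ × 11.1×10⁻⁶ × 220 = 503.1 MPa (compressive; the pin is trying to expand).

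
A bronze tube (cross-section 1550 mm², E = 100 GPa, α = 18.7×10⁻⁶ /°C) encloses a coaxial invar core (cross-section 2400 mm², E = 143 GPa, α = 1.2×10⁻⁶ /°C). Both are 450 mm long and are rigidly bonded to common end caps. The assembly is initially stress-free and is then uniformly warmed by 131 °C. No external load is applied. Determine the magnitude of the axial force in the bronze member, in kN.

P ≈ 245 kN (compressive in the bronze)

Both members must finish at the same length. With the larger α, the bronze tends to over-expand; the plates restrain it, putting the bronze in compression and the invar in tension. With no external load the two internal forces are equal and opposite, magnitude P.
Setting the final lengths equal and cancelling L: (α₁ − α₂)ΔT = P/(A₁E₁) + P/(A₂E₂).
|α₁ − α₂|·ΔT = 17.5×10⁻⁶ × 131 = 0.002292.
1/(A₁E₁) + 1/(A₂E₂) = 1/(1550×100×10³) + 1/(2400×143×10³) = 9.365×10⁻⁹ N⁻¹.
P = 0.002292 / 9.365×10⁻⁹ = 244800 N = 244.8 kN.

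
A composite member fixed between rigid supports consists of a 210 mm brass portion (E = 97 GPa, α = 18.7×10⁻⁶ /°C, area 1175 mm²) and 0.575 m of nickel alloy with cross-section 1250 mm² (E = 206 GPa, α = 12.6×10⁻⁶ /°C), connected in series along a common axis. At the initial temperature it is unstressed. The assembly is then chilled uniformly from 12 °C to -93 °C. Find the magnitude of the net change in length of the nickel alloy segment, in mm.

With the walls removed the bar would change length by δ_free = Σ αᵢΔT Lᵢ = 18.7×10⁻⁶×105×210 + 12.6×10⁻⁶×105×575 = 1.173 mm.
The rigid supports impose zero overall length change; the single axial force P common to all segments must satisfy P Σ Lᵢ/(AᵢEᵢ) = δ_free.
The series flexibility is Σ Lᵢ/(AᵢEᵢ) = 210/(1175×97×10³) + 575/(1250×206×10³) = 4.076×10⁻⁶ mm/N.
P = 1.173 / 4.076×10⁻⁶ = 287800 N = 287.8 kN, tensile.
For the nickel alloy segment, free thermal change = 12.6×10⁻⁶×105×575 = 0.7607 mm and elastic change from P = 287800×575/(1250×206×10³) = 0.6427 mm; these oppose, so the net change is 0.118 mm (segment shortens).

|ΔL| ≈ 0.118 mm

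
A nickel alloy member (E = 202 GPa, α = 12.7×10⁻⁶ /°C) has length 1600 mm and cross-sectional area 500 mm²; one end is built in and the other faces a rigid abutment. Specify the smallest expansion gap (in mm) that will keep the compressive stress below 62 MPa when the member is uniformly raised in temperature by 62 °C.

With no wall the member would lengthen by αΔT L = 12.7×10⁻⁶ × 62 × 1600 = 1.26 mm.
At the allowable stress the elastic shortening the wall may impose is σL/E = 62 × 1600 / (202×10³) = 0.4911 mm.
So the gap has to take up the difference, g_min = δ_free − σL/E = 1.26 − 0.4911 = 0.7688 mm.

g ≈ 0.769 mm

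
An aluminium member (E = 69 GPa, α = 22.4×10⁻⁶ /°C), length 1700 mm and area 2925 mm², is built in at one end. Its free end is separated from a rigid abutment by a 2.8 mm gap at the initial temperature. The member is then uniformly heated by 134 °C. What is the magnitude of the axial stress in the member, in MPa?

σ ≈ 93.5 MPa (compressive)

Free thermal elongation = αΔT L = 22.4×10⁻⁶ × 134 × 1700 = 5.103 mm.
This exceeds the 2.8 mm gap, so the wall pushes back. The portion of expansion that must be recovered elastically is δ_free − gap = 5.103 − 2.8 = 2.303 mm.
Compatibility: PL/(AE) = 2.303 mm, so σ = P/A = E × (2.303/1700) = 93.46 MPa.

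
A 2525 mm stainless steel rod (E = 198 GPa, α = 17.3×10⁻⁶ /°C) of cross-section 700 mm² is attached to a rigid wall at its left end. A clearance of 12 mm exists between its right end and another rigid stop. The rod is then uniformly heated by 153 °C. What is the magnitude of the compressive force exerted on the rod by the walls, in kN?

P ≈ 0 kN

Free thermal elongation = αΔT L = 17.3×10⁻⁶ × 153 × 2525 = 6.683 mm.
Since δ_free = 6.68 mm is less than the 12 mm gap, the rod never touches the wall. No axial force develops.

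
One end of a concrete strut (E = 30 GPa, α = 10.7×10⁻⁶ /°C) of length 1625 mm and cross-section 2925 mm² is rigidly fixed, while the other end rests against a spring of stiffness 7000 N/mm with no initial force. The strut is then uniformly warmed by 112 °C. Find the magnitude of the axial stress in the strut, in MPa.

The unrestrained thermal change is αΔT L = 10.7×10⁻⁶ × 112 × 1625 = 1.947 mm.
Let P be the compressive force at the spring. The strut shortens elastically by PL/(AE) and the spring compresses by P/k; together these equal δ_free.
P [ L/(AE) + 1/k ] = δ_free → P [ 1625/(2925×30×10³) + 1/(7000) ] = 1.947.
P = 1.947 / 0.0001614 = 12070 N.
σ = P/A = 12070/2925 = 4.126 MPa.

σ ≈ 4.13 MPa (compressive)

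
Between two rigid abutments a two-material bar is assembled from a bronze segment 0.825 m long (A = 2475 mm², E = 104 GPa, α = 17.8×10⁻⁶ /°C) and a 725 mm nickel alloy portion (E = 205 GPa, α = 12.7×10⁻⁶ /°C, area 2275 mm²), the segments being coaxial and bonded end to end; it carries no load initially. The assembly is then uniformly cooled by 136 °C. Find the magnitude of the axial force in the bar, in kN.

If the supports were absent, the total length change would be Σ αᵢΔT Lᵢ = 17.8×10⁻⁶×136×825 + 12.7×10⁻⁶×136×725 = 3.249 mm.
The walls prevent any net length change, so an axial force P (same in every segment) develops. Compatibility: P · Σ Lᵢ/(AᵢEᵢ) = δ_free.
Σ Lᵢ/(AᵢEᵢ) = 825/(2475×104×10³) + 725/(2275×205×10³) = 4.76×10⁻⁶ mm/N.
P = 3.249 / 4.76×10⁻⁶ = 682700 N = 682.7 kN, tensile.

P ≈ 683 kN (tensile)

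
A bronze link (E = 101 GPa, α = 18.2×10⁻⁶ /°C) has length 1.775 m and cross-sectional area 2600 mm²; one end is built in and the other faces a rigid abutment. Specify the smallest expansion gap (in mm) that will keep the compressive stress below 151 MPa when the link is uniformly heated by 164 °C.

Free expansion if unrestrained: δ_free = αΔT L = 18.2×10⁻⁶ × 164 × 1775 = 5.298 mm.
At the allowable stress the elastic shortening the wall may impose is σL/E = 151 × 1775 / (101×10³) = 2.654 mm.
So the gap has to take up the difference, g_min = δ_free − σL/E = 5.298 − 2.654 = 2.644 mm.

g ≈ 2.64 mm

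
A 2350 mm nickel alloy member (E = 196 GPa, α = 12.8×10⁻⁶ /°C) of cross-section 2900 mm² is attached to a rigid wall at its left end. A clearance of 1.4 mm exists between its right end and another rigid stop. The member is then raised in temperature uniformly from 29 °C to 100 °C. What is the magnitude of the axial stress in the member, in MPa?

If the wall were absent the member would grow by αΔT L = 12.8×10⁻⁶ × 71 × 2350 = 2.136 mm.
The gap closes (δ_free > 1.4 mm) and the wall then resists a further 2.136 − 1.4 = 0.7357 mm of expansion.
That suppressed elongation corresponds to σ = E·Δ/L = 196×10³ × 0.7357/2350 = 61.36 MPa.

σ ≈ 61.4 MPa (compressive)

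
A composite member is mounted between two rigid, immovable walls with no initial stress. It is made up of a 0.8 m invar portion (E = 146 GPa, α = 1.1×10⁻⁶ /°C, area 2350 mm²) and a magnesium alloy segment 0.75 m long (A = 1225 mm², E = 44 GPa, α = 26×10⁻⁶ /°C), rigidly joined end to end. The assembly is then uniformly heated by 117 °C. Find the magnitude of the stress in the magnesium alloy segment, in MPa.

If the supports were absent, the total length change would be Σ αᵢΔT Lᵢ = 1.1×10⁻⁶×117×800 + 26×10⁻⁶×117×750 = 2.384 mm.
The walls prevent any net length change, so an axial force P (same in every segment) develops. Compatibility: P · Σ Lᵢ/(AᵢEᵢ) = δ_free.
The series flexibility is Σ Lᵢ/(AᵢEᵢ) = 800/(2350×146×10³) + 750/(1225×44×10³) = 1.625×10⁻⁵ mm/N.
P = 2.384 / 1.625×10⁻⁵ = 146800 N = 146.8 kN, compressive.
σ_{magnesium alloy} = P / A = 146800 / 1225 = 119.8 MPa.

σ ≈ 120 MPa (compressive)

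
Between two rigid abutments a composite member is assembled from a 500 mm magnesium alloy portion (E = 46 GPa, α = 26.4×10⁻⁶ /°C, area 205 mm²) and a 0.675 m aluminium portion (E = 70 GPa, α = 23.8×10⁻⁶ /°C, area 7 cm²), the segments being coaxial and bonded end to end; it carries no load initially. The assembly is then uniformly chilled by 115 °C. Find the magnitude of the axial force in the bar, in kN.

P ≈ 50.4 kN (tensile)

With the walls removed the bar would change length by δ_free = Σ αᵢΔT Lᵢ = 26.4×10⁻⁶×115×500 + 23.8×10⁻⁶×115×675 = 3.365 mm.
The rigid supports impose zero overall length change; the single axial force P common to all segments must satisfy P Σ Lᵢ/(AᵢEᵢ) = δ_free.
The series flexibility is Σ Lᵢ/(AᵢEᵢ) = 500/(205×46×10³) + 675/(700×70×10³) = 6.68×10⁻⁵ mm/N.
So P = 3.365 / 6.68×10⁻⁵ = 50.38 kN, tensile.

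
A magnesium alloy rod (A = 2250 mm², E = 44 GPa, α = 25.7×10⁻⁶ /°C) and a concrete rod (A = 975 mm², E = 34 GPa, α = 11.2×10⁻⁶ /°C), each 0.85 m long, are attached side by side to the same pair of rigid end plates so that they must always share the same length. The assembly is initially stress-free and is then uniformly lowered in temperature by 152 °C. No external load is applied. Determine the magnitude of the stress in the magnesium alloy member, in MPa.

Both members must finish at the same length. With the larger α, the magnesium alloy tends to over-contract; the plates restrain it, putting the magnesium alloy in tension and the concrete in compression. With no external load the two internal forces are equal and opposite, magnitude P.
Setting the final lengths equal and cancelling L: (α₁ − α₂)ΔT = P/(A₁E₁) + P/(A₂E₂).
|α₁ − α₂|·ΔT = 14.5×10⁻⁶ × 152 = 0.002204.
1/(A₁E₁) + 1/(A₂E₂) = 1/(2250×44×10³) + 1/(975×34×10³) = 4.027×10⁻⁸ N⁻¹.
So P = 0.002204 / 4.027×10⁻⁸ = 54.73 kN.
σ_{magnesium alloy} = P/A₁ = 54730/2250 = 24.33 MPa, tensile.

σ ≈ 24.3 MPa (tensile)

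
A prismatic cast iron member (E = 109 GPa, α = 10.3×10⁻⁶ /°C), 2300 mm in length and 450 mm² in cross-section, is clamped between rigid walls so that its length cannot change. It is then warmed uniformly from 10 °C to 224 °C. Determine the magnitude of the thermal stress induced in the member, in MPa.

σ ≈ 240 MPa (compressive)

Because both ends are immovable the net strain is zero, and the suppressed thermal strain is αΔT = 10.3×10⁻⁶ × 214 = 2204.2×10⁻⁶.
The stress required to suppress this strain is σ = Eε = 109×10³ × 2204.2×10⁻⁶ = 240.3 MPa, compressive since the member is trying to expand.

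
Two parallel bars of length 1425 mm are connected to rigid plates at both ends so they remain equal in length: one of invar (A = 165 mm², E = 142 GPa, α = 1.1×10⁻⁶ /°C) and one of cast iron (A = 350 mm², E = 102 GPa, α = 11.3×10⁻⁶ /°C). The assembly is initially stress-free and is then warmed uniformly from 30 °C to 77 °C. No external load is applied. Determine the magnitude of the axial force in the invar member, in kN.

Both members must finish at the same length. With the larger α, the cast iron tends to over-expand; the plates restrain it, putting the cast iron in compression and the invar in tension. With no external load the two internal forces are equal and opposite, magnitude P.
Equating the net (thermal + elastic) strains gives |α₁ − α₂|·ΔT = P·[1/(A₁E₁) + 1/(A₂E₂)].
|α₁ − α₂|·ΔT = 10.2×10⁻⁶ × 47 = 0.0004794.
1/(A₁E₁) + 1/(A₂E₂) = 1/(165×142×10³) + 1/(350×102×10³) = 7.069×10⁻⁸ N⁻¹.
P = 0.0004794 / 7.069×10⁻⁸ = 6782 N = 6.782 kN.

P ≈ 6.78 kN (tensile in the invar)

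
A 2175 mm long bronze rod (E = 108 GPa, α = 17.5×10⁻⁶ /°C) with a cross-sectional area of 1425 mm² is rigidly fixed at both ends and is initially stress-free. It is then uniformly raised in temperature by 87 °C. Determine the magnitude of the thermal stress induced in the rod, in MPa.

σ ≈ 164 MPa (compressive)

Because both ends are immovable the net strain is zero, and the suppressed thermal strain is αΔT = 17.5×10⁻⁶ × 87 = 1522.5×10⁻⁶.
Hence σ = E·αΔT = 108×10³ × 1522.5×10⁻⁶ = 164.4 MPa, compressive.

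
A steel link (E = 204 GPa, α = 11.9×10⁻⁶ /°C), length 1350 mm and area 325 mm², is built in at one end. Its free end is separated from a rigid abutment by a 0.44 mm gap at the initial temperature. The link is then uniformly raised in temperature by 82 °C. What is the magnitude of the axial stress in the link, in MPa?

Unrestrained expansion: δ_free = αΔT L = 11.9×10⁻⁶ × 82 × 1350 = 1.317 mm.
After closing the 0.44 mm clearance, 1.317 − 0.44 = 0.8773 mm of expansion remains to be suppressed by the wall.
Compatibility: PL/(AE) = 0.8773 mm, so σ = P/A = E × (0.8773/1350) = 132.6 MPa.

σ ≈ 133 MPa (compressive)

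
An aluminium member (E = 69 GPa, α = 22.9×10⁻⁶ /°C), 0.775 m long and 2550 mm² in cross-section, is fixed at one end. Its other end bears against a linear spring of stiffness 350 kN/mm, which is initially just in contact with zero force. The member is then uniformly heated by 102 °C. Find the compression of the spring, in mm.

δ ≈ 0.712 mm

Free thermal expansion: δ_free = αΔT L = 22.9×10⁻⁶ × 102 × 775 = 1.81 mm.
With a force P in the spring, the elastic change of the member is PL/(AE) and that of the spring is P/k; compatibility requires their sum to equal δ_free.
P [ L/(AE) + 1/k ] = δ_free → P [ 775/(2550×69×10³) + 1/(350×10³) ] = 1.81.
P = 1.81 / 7.262×10⁻⁶ = 249300 N.
Spring compression = P/k = 249300/(350×10³) = 0.7122 mm.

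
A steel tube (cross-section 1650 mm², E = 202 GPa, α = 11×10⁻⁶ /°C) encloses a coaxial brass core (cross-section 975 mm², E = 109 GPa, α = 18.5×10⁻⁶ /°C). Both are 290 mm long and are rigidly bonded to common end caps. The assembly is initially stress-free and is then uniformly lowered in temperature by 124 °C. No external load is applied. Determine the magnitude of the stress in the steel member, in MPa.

σ ≈ 45.4 MPa (compressive)

The brass has the larger α, so on cooling it would change length more than the steel if both were free. The rigid plates force a common final length, so the brass is put into tension and the steel into compression, with equal and opposite forces P (no external load).
Setting the final lengths equal and cancelling L: (α₁ − α₂)ΔT = P/(A₁E₁) + P/(A₂E₂).
|α₁ − α₂|·ΔT = 7.5×10⁻⁶ × 124 = 0.00093.
1/(A₁E₁) + 1/(A₂E₂) = 1/(1650×202×10³) + 1/(975×109×10³) = 1.241×10⁻⁸ N⁻¹.
P = 0.00093 / 1.241×10⁻⁸ = 74940 N = 74.94 kN.
σ_{steel} = P/A₁ = 74940/1650 = 45.42 MPa, compressive.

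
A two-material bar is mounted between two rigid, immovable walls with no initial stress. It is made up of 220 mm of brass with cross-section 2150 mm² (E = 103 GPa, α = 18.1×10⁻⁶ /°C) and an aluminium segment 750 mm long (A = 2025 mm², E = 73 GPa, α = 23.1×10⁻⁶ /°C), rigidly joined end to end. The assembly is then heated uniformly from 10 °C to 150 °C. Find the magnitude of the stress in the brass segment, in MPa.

If the supports were absent, the total length change would be Σ αᵢΔT Lᵢ = 18.1×10⁻⁶×140×220 + 23.1×10⁻⁶×140×750 = 2.983 mm.
Since the ends are fixed, an axial force P builds up, equal in every segment, with P · Σ Lᵢ/(AᵢEᵢ) = δ_free.
The series flexibility is Σ Lᵢ/(AᵢEᵢ) = 220/(2150×103×10³) + 750/(2025×73×10³) = 6.067×10⁻⁶ mm/N.
P = 2.983 / 6.067×10⁻⁶ = 491700 N = 491.7 kN, compressive.
σ_{brass} = P / A = 491700 / 2150 = 228.7 MPa.

σ ≈ 229 MPa (compressive)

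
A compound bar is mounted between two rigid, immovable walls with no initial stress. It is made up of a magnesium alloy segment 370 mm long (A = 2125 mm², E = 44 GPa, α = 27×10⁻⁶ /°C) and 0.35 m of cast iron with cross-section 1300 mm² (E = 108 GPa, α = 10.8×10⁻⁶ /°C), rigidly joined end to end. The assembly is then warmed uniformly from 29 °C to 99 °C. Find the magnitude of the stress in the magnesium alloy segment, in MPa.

If the supports were absent, the total length change would be Σ αᵢΔT Lᵢ = 27×10⁻⁶×70×370 + 10.8×10⁻⁶×70×350 = 0.9639 mm.
Since the ends are fixed, an axial force P builds up, equal in every segment, with P · Σ Lᵢ/(AᵢEᵢ) = δ_free.
The series flexibility is Σ Lᵢ/(AᵢEᵢ) = 370/(2125×44×10³) + 350/(1300×108×10³) = 6.45×10⁻⁶ mm/N.
Hence P = δ_free / Σ(L/AE) = 0.9639/6.45×10⁻⁶ = 149.4 kN (compressive).
σ_{magnesium alloy} = P / A = 149400 / 2125 = 70.32 MPa.

σ ≈ 70.3 MPa (compressive)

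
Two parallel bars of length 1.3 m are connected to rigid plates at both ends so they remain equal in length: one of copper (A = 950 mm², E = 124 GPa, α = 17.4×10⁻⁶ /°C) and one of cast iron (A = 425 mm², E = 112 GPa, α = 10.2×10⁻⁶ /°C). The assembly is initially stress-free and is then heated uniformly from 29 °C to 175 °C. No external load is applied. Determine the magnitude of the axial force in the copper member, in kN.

Both members must finish at the same length. With the larger α, the copper tends to over-expand; the plates restrain it, putting the copper in compression and the cast iron in tension. With no external load the two internal forces are equal and opposite, magnitude P.
Equating the net (thermal + elastic) strains gives |α₁ − α₂|·ΔT = P·[1/(A₁E₁) + 1/(A₂E₂)].
|α₁ − α₂|·ΔT = 7.2×10⁻⁶ × 146 = 0.001051.
1/(A₁E₁) + 1/(A₂E₂) = 1/(950×124×10³) + 1/(425×112×10³) = 2.95×10⁻⁸ N⁻¹.
So P = 0.001051 / 2.95×10⁻⁸ = 35.64 kN.

P ≈ 35.6 kN (compressive in the copper)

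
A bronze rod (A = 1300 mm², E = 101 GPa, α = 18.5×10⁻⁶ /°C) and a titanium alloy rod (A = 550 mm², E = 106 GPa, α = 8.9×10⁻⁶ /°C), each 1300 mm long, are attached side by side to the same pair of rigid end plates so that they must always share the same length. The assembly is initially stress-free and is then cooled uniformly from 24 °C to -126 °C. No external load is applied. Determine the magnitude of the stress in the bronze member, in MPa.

Equilibrium of a rigid end plate with no external load gives equal and opposite internal forces ±P in the two members. Since α_{bronze} > α_{titanium alloy}, cooling drives the bronze into tension and the titanium alloy into compression.
Equating the net (thermal + elastic) strains gives |α₁ − α₂|·ΔT = P·[1/(A₁E₁) + 1/(A₂E₂)].
|α₁ − α₂|·ΔT = 9.6×10⁻⁶ × 150 = 0.00144.
1/(A₁E₁) + 1/(A₂E₂) = 1/(1300×101×10³) + 1/(550×106×10³) = 2.477×10⁻⁸ N⁻¹.
So P = 0.00144 / 2.477×10⁻⁸ = 58.14 kN.
σ_{bronze} = P/A₁ = 58140/1300 = 44.72 MPa, tensile.

σ ≈ 44.7 MPa (tensile)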